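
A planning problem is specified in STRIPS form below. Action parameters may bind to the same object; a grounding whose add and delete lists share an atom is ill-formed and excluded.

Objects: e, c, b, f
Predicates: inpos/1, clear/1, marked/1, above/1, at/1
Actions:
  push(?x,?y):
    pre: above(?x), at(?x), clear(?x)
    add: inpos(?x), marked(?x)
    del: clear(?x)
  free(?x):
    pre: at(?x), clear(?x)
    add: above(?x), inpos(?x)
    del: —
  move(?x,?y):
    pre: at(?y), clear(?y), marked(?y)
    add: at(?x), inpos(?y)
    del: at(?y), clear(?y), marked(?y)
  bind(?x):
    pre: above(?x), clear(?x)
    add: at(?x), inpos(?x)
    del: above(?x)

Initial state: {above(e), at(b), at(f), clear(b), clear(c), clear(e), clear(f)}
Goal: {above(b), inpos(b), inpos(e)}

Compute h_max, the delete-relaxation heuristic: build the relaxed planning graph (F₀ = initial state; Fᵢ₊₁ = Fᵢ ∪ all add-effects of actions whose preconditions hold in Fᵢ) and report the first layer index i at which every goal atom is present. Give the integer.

1

F0 = init (7 atoms)
F1 = F0 ∪ {above(b), above(f), at(e), inpos(b), inpos(e), inpos(f)}  (13 atoms)
goal ⊆ F1  ⇒  h_max = 1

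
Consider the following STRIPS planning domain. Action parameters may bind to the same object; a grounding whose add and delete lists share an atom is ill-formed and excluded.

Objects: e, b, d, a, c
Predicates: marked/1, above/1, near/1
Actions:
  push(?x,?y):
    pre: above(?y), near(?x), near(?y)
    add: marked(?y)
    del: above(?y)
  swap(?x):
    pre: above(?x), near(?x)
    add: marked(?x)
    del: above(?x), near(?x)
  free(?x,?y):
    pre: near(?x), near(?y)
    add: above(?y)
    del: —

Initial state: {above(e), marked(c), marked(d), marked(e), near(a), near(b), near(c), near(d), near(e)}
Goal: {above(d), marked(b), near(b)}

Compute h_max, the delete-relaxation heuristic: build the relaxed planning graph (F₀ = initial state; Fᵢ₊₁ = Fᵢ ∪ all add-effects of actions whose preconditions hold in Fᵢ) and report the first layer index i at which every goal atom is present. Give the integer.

F0 = init (9 atoms)
F1 = F0 ∪ {above(a), above(b), above(c), above(d)}  (13 atoms)
F2 = F1 ∪ {marked(a), marked(b)}  (15 atoms)
goal ⊆ F2  ⇒  h_max = 2

2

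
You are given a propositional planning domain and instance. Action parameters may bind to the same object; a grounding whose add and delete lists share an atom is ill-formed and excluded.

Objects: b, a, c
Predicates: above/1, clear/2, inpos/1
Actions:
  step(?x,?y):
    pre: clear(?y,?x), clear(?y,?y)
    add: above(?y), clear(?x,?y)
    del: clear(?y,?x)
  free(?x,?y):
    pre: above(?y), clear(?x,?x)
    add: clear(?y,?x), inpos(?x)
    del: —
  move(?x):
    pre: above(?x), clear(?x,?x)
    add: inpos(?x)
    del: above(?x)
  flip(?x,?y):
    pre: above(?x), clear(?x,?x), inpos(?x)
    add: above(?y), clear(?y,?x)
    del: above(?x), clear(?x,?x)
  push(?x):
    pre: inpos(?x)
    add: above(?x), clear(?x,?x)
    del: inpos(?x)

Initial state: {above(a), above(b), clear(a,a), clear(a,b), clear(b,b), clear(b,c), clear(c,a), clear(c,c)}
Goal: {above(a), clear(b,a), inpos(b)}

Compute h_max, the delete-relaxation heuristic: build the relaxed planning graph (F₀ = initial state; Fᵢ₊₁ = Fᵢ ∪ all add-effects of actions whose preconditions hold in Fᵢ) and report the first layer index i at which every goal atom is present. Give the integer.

F0 = init (8 atoms)
F1 = F0 ∪ {above(c), clear(a,c), clear(b,a), clear(c,b), inpos(a), inpos(b), inpos(c)}  (15 atoms)
goal ⊆ F1  ⇒  h_max = 1

1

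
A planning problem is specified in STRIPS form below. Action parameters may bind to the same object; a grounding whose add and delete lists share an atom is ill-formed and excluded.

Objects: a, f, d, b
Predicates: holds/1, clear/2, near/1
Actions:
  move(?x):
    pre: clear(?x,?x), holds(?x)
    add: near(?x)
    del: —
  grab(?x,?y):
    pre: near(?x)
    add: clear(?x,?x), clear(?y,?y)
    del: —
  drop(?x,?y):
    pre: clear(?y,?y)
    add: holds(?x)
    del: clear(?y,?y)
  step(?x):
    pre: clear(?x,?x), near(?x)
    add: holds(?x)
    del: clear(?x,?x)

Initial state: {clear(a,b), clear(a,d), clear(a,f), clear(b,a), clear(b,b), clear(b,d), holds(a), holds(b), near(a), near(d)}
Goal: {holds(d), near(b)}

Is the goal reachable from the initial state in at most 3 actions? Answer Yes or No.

1. move(b)  →  {clear(a,b), clear(a,d), clear(a,f), clear(b,a), clear(b,b), clear(b,d), holds(a), holds(b), near(a), near(b), near(d)}
2. drop(d,b)  →  {clear(a,b), clear(a,d), clear(a,f), clear(b,a), clear(b,d), holds(a), holds(b), holds(d), near(a), near(b), near(d)}
optimal plan length = 2; 2 ≤ 3

Yes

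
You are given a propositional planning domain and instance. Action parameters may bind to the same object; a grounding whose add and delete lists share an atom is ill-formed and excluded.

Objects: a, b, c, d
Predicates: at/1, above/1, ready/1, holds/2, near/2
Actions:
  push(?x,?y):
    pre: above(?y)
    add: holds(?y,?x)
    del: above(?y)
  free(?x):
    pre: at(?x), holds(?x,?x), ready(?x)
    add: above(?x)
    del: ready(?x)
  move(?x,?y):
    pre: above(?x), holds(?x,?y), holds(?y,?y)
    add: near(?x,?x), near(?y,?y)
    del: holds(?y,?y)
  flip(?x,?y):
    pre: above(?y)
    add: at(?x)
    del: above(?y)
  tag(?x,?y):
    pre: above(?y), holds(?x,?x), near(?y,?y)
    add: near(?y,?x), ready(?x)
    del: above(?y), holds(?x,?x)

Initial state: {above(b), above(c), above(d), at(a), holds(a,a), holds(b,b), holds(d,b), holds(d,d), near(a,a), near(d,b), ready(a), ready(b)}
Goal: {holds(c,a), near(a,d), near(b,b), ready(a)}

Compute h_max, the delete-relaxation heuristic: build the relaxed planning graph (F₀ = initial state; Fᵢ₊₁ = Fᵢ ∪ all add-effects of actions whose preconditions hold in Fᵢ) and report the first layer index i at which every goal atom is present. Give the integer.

2

F0 = init (12 atoms)
F1 = F0 ∪ {above(a), at(b), at(c), at(d), holds(b,a), holds(b,c), holds(b,d), holds(c,a), holds(c,b), holds(c,c), holds(c,d), holds(d,a), holds(d,c), near(b,b), near(d,d)}  (27 atoms)
F2 = F1 ∪ {holds(a,b), holds(a,c), holds(a,d), near(a,b), near(a,c), near(a,d), near(b,a), near(b,c), near(b,d), near(c,c), near(d,a), near(d,c), ready(c), ready(d)}  (41 atoms)
goal ⊆ F2  ⇒  h_max = 2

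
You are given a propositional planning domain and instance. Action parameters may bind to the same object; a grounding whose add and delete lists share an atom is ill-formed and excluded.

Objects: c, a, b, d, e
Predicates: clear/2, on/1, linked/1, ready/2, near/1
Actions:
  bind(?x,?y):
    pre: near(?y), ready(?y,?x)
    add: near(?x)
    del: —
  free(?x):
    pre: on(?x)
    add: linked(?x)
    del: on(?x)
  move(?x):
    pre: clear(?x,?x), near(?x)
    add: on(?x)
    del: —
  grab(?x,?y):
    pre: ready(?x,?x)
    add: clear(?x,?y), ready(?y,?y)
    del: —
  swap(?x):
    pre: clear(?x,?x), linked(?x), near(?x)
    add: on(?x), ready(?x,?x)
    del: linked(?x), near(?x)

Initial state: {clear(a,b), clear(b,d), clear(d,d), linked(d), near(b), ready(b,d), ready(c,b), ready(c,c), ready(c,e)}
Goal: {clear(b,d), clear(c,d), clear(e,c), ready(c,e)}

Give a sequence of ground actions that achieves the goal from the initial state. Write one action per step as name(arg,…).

1. grab(c,d)  →  {clear(a,b), clear(b,d), clear(c,d), clear(d,d), linked(d), near(b), ready(b,d), ready(c,b), ready(c,c), ready(c,e), ready(d,d)}
2. grab(c,e)  →  {clear(a,b), clear(b,d), clear(c,d), clear(c,e), clear(d,d), linked(d), near(b), ready(b,d), ready(c,b), ready(c,c), ready(c,e), ready(d,d), ready(e,e)}
3. grab(e,c)  →  {clear(a,b), clear(b,d), clear(c,d), clear(c,e), clear(d,d), clear(e,c), linked(d), near(b), ready(b,d), ready(c,b), ready(c,c), ready(c,e), ready(d,d), ready(e,e)}

grab(c,d); grab(c,e); grab(e,c)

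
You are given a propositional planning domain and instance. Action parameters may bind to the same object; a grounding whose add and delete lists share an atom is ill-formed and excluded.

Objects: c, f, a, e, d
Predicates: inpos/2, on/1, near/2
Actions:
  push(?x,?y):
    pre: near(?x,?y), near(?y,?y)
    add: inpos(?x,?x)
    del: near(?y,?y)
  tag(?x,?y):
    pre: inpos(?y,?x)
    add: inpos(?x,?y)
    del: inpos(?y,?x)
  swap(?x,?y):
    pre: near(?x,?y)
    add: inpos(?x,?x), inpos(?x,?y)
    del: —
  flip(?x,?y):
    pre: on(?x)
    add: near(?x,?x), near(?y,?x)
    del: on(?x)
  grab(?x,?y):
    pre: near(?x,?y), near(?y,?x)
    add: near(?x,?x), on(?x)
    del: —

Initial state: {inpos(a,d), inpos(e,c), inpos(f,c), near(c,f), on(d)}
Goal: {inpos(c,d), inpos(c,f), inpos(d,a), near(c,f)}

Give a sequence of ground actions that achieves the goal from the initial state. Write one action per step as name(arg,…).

tag(c,f); tag(d,a); flip(d,c); swap(c,d)

1. tag(c,f)  →  {inpos(a,d), inpos(c,f), inpos(e,c), near(c,f), on(d)}
2. tag(d,a)  →  {inpos(c,f), inpos(d,a), inpos(e,c), near(c,f), on(d)}
3. flip(d,c)  →  {inpos(c,f), inpos(d,a), inpos(e,c), near(c,d), near(c,f), near(d,d)}
4. swap(c,d)  →  {inpos(c,c), inpos(c,d), inpos(c,f), inpos(d,a), inpos(e,c), near(c,d), near(c,f), near(d,d)}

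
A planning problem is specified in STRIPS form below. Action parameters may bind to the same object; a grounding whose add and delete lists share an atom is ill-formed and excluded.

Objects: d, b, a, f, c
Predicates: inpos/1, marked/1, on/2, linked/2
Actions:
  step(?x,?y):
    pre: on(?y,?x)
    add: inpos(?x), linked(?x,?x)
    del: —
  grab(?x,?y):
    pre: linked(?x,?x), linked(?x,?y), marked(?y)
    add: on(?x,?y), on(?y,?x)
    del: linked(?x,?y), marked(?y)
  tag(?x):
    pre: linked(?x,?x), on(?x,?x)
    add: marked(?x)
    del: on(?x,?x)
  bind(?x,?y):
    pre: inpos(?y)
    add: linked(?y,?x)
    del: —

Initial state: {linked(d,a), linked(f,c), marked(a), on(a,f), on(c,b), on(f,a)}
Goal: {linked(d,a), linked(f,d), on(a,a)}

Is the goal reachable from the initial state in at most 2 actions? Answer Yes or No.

1. step(a,f)  →  {inpos(a), linked(a,a), linked(d,a), linked(f,c), marked(a), on(a,f), on(c,b), on(f,a)}
2. step(f,a)  →  {inpos(a), inpos(f), linked(a,a), linked(d,a), linked(f,c), linked(f,f), marked(a), on(a,f), on(c,b), on(f,a)}
3. grab(a,a)  →  {inpos(a), inpos(f), linked(d,a), linked(f,c), linked(f,f), on(a,a), on(a,f), on(c,b), on(f,a)}
4. bind(d,f)  →  {inpos(a), inpos(f), linked(d,a), linked(f,c), linked(f,d), linked(f,f), on(a,a), on(a,f), on(c,b), on(f,a)}
optimal plan length = 4; 4 > 2

No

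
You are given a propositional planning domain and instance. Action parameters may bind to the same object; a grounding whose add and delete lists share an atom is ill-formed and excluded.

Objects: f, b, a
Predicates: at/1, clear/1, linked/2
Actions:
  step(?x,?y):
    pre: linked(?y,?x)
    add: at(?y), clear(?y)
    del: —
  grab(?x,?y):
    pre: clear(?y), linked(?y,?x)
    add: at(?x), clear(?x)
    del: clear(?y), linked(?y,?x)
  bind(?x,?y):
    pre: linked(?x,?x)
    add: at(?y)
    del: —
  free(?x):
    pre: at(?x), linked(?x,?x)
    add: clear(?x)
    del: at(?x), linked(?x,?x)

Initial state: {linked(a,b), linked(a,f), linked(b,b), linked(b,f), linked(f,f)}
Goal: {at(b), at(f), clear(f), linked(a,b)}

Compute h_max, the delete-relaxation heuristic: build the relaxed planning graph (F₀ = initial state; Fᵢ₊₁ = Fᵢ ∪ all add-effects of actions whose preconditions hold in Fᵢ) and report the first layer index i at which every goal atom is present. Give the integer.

F0 = init (5 atoms)
F1 = F0 ∪ {at(a), at(b), at(f), clear(a), clear(b), clear(f)}  (11 atoms)
goal ⊆ F1  ⇒  h_max = 1

1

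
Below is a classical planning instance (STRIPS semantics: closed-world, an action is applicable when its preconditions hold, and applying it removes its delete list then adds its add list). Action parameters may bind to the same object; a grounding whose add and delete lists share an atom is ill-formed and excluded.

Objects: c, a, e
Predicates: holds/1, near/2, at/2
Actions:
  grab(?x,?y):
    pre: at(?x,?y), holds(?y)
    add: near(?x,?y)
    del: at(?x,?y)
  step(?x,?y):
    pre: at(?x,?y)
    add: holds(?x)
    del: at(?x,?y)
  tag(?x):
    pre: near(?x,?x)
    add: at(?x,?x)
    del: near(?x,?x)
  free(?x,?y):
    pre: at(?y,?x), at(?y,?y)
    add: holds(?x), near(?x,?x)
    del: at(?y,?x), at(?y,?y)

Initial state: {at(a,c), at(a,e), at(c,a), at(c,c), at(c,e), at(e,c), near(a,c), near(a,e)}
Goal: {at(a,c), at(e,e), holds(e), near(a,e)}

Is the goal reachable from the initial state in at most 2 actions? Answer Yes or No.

1. free(e,c)  →  {at(a,c), at(a,e), at(c,a), at(e,c), holds(e), near(a,c), near(a,e), near(e,e)}
2. tag(e)  →  {at(a,c), at(a,e), at(c,a), at(e,c), at(e,e), holds(e), near(a,c), near(a,e)}
optimal plan length = 2; 2 ≤ 2

Yes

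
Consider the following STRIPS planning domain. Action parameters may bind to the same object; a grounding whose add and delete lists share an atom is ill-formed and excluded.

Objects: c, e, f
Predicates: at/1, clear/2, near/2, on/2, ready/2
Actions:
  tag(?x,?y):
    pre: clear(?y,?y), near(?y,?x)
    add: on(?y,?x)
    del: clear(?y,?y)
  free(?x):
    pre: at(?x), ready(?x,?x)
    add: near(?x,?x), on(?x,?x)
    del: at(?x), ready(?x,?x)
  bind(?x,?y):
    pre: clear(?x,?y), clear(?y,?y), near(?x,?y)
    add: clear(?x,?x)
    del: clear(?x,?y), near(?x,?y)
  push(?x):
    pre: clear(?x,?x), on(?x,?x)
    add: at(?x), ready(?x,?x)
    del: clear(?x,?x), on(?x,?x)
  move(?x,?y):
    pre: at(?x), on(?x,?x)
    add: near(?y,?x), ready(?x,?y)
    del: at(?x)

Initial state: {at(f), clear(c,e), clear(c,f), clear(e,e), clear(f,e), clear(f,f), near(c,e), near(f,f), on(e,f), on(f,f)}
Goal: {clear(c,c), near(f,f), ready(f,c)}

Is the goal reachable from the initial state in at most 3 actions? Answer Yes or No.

Yes

1. bind(c,e)  →  {at(f), clear(c,c), clear(c,f), clear(e,e), clear(f,e), clear(f,f), near(f,f), on(e,f), on(f,f)}
2. move(f,c)  →  {clear(c,c), clear(c,f), clear(e,e), clear(f,e), clear(f,f), near(c,f), near(f,f), on(e,f), on(f,f), ready(f,c)}
optimal plan length = 2; 2 ≤ 3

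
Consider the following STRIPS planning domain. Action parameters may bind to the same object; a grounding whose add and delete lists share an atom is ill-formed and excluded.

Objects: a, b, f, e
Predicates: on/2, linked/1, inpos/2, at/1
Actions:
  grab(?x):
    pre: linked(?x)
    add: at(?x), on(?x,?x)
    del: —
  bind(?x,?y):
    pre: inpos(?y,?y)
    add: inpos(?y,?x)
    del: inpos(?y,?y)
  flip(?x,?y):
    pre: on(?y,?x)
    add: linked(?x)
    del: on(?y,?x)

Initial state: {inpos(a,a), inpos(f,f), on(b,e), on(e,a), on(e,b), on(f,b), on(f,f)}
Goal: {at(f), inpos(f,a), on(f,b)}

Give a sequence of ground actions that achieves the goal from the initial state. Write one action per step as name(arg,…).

bind(a,f); flip(f,f); grab(f)

1. bind(a,f)  →  {inpos(a,a), inpos(f,a), on(b,e), on(e,a), on(e,b), on(f,b), on(f,f)}
2. flip(f,f)  →  {inpos(a,a), inpos(f,a), linked(f), on(b,e), on(e,a), on(e,b), on(f,b)}
3. grab(f)  →  {at(f), inpos(a,a), inpos(f,a), linked(f), on(b,e), on(e,a), on(e,b), on(f,b), on(f,f)}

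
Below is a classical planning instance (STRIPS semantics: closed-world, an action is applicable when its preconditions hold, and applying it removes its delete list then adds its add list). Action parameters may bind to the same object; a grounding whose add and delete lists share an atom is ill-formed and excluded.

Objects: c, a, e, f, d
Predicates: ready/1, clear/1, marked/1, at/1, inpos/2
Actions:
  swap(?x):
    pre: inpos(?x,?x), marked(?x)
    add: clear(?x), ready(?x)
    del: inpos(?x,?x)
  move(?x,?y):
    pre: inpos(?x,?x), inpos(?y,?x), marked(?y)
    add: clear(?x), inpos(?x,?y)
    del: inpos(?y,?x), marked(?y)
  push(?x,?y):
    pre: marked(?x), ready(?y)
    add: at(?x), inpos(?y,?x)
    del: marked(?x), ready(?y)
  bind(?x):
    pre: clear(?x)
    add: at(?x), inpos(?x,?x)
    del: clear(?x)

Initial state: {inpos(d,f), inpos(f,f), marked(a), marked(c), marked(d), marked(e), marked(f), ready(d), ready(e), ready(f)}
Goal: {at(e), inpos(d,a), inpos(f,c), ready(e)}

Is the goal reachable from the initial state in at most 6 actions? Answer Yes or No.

1. push(c,f)  →  {at(c), inpos(d,f), inpos(f,c), inpos(f,f), marked(a), marked(d), marked(e), marked(f), ready(d), ready(e)}
2. swap(f)  →  {at(c), clear(f), inpos(d,f), inpos(f,c), marked(a), marked(d), marked(e), marked(f), ready(d), ready(e), ready(f)}
3. push(a,d)  →  {at(a), at(c), clear(f), inpos(d,a), inpos(d,f), inpos(f,c), marked(d), marked(e), marked(f), ready(e), ready(f)}
4. push(e,f)  →  {at(a), at(c), at(e), clear(f), inpos(d,a), inpos(d,f), inpos(f,c), inpos(f,e), marked(d), marked(f), ready(e)}
optimal plan length = 4; 4 ≤ 6

Yes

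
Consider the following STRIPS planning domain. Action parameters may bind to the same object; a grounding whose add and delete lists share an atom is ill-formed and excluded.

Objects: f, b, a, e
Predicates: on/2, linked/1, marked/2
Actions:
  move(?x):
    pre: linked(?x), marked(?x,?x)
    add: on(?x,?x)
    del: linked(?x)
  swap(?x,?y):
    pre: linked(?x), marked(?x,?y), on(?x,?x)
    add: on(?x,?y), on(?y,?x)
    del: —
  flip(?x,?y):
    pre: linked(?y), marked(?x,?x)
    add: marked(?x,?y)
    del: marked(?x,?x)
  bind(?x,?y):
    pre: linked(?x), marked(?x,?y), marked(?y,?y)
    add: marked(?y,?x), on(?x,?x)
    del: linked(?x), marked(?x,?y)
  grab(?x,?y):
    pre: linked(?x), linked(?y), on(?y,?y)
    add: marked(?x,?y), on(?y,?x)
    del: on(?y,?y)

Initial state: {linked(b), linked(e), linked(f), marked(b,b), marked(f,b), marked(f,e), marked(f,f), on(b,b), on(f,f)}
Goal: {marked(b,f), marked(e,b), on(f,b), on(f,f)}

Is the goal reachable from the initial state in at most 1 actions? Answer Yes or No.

1. swap(f,b)  →  {linked(b), linked(e), linked(f), marked(b,b), marked(f,b), marked(f,e), marked(f,f), on(b,b), on(b,f), on(f,b), on(f,f)}
2. flip(b,f)  →  {linked(b), linked(e), linked(f), marked(b,f), marked(f,b), marked(f,e), marked(f,f), on(b,b), on(b,f), on(f,b), on(f,f)}
3. grab(e,b)  →  {linked(b), linked(e), linked(f), marked(b,f), marked(e,b), marked(f,b), marked(f,e), marked(f,f), on(b,e), on(b,f), on(f,b), on(f,f)}
optimal plan length = 3; 3 > 1

No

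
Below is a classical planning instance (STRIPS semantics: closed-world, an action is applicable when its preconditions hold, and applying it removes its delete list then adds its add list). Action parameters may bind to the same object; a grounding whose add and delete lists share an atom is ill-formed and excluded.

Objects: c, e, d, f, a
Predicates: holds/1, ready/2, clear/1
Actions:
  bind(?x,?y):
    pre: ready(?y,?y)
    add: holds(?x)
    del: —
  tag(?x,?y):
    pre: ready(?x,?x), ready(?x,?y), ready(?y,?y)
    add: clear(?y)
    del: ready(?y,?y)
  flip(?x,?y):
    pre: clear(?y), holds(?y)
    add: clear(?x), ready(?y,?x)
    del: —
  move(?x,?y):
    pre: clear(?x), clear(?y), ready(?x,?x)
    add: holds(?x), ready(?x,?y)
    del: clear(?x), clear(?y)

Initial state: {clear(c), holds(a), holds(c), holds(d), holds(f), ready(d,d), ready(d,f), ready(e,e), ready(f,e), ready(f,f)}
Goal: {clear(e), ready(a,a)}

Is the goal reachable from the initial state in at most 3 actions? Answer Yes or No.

1. tag(e,e)  →  {clear(c), clear(e), holds(a), holds(c), holds(d), holds(f), ready(d,d), ready(d,f), ready(f,e), ready(f,f)}
2. flip(a,c)  →  {clear(a), clear(c), clear(e), holds(a), holds(c), holds(d), holds(f), ready(c,a), ready(d,d), ready(d,f), ready(f,e), ready(f,f)}
3. flip(a,a)  →  {clear(a), clear(c), clear(e), holds(a), holds(c), holds(d), holds(f), ready(a,a), ready(c,a), ready(d,d), ready(d,f), ready(f,e), ready(f,f)}
optimal plan length = 3; 3 ≤ 3

Yes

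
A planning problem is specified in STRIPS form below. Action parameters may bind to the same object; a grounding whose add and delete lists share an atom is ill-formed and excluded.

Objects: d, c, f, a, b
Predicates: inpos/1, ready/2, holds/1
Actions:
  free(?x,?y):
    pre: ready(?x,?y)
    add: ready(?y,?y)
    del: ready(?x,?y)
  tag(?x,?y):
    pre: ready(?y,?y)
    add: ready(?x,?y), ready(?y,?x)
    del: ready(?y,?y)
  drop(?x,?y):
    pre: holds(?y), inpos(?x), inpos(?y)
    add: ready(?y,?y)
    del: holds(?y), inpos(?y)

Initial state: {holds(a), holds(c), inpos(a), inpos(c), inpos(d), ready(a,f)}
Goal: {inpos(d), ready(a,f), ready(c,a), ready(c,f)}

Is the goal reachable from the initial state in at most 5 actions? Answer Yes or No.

1. drop(d,c)  →  {holds(a), inpos(a), inpos(d), ready(a,f), ready(c,c)}
2. tag(f,c)  →  {holds(a), inpos(a), inpos(d), ready(a,f), ready(c,f), ready(f,c)}
3. free(f,c)  →  {holds(a), inpos(a), inpos(d), ready(a,f), ready(c,c), ready(c,f)}
4. tag(a,c)  →  {holds(a), inpos(a), inpos(d), ready(a,c), ready(a,f), ready(c,a), ready(c,f)}
optimal plan length = 4; 4 ≤ 5

Yes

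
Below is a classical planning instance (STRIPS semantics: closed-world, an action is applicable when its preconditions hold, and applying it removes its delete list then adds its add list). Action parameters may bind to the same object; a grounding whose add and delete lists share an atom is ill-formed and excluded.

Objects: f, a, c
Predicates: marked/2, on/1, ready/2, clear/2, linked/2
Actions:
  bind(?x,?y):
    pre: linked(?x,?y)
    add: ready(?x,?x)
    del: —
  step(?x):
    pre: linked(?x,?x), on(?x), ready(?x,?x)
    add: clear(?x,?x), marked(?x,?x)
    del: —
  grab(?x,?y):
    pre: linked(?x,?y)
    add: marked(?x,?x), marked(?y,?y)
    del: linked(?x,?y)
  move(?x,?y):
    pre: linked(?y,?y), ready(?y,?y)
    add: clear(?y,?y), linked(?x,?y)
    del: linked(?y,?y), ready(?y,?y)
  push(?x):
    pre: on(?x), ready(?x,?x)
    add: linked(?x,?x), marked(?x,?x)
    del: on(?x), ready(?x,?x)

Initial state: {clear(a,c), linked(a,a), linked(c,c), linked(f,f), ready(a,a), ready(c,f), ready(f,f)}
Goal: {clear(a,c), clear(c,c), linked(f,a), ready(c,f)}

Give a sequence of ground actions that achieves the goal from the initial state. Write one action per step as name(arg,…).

1. bind(c,c)  →  {clear(a,c), linked(a,a), linked(c,c), linked(f,f), ready(a,a), ready(c,c), ready(c,f), ready(f,f)}
2. move(f,a)  →  {clear(a,a), clear(a,c), linked(c,c), linked(f,a), linked(f,f), ready(c,c), ready(c,f), ready(f,f)}
3. move(f,c)  →  {clear(a,a), clear(a,c), clear(c,c), linked(f,a), linked(f,c), linked(f,f), ready(c,f), ready(f,f)}

bind(c,c); move(f,a); move(f,c)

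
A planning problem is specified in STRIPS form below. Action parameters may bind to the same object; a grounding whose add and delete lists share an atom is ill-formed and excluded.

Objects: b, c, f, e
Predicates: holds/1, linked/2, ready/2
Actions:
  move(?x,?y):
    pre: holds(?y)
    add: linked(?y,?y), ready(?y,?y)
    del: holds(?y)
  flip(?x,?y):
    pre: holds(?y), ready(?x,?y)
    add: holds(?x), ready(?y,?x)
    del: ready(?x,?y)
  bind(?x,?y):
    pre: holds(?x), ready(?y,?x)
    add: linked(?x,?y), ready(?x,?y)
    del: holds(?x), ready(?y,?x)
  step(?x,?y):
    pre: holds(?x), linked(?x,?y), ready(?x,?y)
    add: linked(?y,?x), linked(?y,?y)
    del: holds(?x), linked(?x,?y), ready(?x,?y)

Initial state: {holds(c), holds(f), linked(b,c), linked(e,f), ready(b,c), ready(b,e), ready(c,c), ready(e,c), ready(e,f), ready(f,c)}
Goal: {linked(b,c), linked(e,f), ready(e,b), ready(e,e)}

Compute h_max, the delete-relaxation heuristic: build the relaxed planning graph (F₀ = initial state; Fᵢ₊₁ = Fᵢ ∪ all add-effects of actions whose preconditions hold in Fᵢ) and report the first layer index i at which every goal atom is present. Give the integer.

F0 = init (10 atoms)
F1 = F0 ∪ {holds(b), holds(e), linked(c,b), linked(c,c), linked(c,e), linked(c,f), linked(f,e), linked(f,f), ready(c,b), ready(c,e), ready(c,f), ready(f,e), ready(f,f)}  (23 atoms)
F2 = F1 ∪ {linked(b,b), linked(e,b), linked(e,c), linked(e,e), linked(f,c), ready(b,b), ready(e,b), ready(e,e)}  (31 atoms)
goal ⊆ F2  ⇒  h_max = 2

2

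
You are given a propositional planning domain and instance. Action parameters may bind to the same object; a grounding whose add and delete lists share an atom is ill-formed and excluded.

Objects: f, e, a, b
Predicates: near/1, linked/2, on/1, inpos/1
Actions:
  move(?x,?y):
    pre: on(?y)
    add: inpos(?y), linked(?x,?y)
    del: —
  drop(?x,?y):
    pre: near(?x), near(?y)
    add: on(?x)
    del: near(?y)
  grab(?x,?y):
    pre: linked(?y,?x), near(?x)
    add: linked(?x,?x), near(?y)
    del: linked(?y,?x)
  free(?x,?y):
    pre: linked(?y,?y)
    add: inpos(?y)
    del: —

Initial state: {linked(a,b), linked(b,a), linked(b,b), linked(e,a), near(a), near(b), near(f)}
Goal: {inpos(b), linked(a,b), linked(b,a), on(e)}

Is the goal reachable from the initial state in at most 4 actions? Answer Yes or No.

1. grab(a,e)  →  {linked(a,a), linked(a,b), linked(b,a), linked(b,b), near(a), near(b), near(e), near(f)}
2. drop(e,f)  →  {linked(a,a), linked(a,b), linked(b,a), linked(b,b), near(a), near(b), near(e), on(e)}
3. free(f,b)  →  {inpos(b), linked(a,a), linked(a,b), linked(b,a), linked(b,b), near(a), near(b), near(e), on(e)}
optimal plan length = 3; 3 ≤ 4

Yes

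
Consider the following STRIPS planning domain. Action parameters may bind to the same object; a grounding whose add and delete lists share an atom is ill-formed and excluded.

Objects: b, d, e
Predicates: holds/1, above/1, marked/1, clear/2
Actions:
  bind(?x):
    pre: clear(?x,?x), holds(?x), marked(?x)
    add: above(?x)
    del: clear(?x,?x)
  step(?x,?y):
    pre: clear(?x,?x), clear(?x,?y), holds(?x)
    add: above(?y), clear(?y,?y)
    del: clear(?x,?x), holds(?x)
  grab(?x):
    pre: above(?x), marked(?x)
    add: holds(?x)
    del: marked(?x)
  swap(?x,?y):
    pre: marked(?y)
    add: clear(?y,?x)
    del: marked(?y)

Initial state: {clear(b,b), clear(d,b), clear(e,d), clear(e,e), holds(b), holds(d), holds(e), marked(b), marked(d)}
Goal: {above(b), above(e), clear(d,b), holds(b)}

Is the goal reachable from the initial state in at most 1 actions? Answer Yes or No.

1. bind(b)  →  {above(b), clear(d,b), clear(e,d), clear(e,e), holds(b), holds(d), holds(e), marked(b), marked(d)}
2. step(e,d)  →  {above(b), above(d), clear(d,b), clear(d,d), clear(e,d), holds(b), holds(d), marked(b), marked(d)}
3. swap(e,d)  →  {above(b), above(d), clear(d,b), clear(d,d), clear(d,e), clear(e,d), holds(b), holds(d), marked(b)}
4. step(d,e)  →  {above(b), above(d), above(e), clear(d,b), clear(d,e), clear(e,d), clear(e,e), holds(b), marked(b)}
optimal plan length = 4; 4 > 1

No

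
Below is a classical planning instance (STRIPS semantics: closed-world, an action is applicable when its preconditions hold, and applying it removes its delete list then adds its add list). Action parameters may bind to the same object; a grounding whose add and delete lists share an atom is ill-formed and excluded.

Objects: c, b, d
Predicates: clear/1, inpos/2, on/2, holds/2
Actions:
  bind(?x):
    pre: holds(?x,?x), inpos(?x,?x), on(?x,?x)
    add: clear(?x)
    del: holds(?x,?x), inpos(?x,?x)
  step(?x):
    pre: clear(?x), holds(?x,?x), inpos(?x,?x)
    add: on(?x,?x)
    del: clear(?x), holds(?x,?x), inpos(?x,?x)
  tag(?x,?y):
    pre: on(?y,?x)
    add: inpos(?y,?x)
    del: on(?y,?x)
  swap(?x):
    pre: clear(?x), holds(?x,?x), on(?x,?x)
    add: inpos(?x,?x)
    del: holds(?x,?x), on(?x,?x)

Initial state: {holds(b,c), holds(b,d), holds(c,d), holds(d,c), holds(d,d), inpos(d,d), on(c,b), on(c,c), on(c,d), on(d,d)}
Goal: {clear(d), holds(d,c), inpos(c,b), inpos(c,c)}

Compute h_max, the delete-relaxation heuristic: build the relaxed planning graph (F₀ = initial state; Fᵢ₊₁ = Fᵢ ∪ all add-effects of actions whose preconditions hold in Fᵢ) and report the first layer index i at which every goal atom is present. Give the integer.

1

F0 = init (10 atoms)
F1 = F0 ∪ {clear(d), inpos(c,b), inpos(c,c), inpos(c,d)}  (14 atoms)
goal ⊆ F1  ⇒  h_max = 1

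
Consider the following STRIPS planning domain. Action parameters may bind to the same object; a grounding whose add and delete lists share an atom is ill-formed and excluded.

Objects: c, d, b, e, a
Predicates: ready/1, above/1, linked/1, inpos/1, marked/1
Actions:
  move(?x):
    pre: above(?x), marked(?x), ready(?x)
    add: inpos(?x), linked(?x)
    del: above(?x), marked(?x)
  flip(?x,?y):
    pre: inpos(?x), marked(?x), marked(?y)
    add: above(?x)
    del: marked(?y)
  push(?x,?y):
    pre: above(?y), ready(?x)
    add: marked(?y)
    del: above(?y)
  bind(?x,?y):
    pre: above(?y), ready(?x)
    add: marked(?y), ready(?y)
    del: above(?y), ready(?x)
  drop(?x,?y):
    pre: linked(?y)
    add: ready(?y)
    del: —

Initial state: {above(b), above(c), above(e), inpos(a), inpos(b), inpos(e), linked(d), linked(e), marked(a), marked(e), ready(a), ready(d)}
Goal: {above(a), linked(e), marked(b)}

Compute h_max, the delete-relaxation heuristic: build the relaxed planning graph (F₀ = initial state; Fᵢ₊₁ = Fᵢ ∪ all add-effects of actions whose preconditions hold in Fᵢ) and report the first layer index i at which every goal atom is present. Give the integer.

1

F0 = init (12 atoms)
F1 = F0 ∪ {above(a), marked(b), marked(c), ready(b), ready(c), ready(e)}  (18 atoms)
goal ⊆ F1  ⇒  h_max = 1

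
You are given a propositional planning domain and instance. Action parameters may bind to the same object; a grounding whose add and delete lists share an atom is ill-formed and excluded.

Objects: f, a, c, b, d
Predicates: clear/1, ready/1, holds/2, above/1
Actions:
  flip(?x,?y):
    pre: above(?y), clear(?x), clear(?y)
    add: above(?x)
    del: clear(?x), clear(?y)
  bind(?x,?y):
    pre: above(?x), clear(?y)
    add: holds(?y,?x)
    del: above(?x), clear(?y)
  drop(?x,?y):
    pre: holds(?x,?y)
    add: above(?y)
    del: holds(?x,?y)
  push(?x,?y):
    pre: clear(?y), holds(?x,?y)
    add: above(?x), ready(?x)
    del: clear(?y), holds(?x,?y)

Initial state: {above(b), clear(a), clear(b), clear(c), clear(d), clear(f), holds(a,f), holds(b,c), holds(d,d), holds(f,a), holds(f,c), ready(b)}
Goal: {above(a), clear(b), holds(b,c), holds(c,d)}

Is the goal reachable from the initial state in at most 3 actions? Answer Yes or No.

Yes

1. drop(f,a)  →  {above(a), above(b), clear(a), clear(b), clear(c), clear(d), clear(f), holds(a,f), holds(b,c), holds(d,d), holds(f,c), ready(b)}
2. flip(d,a)  →  {above(a), above(b), above(d), clear(b), clear(c), clear(f), holds(a,f), holds(b,c), holds(d,d), holds(f,c), ready(b)}
3. bind(d,c)  →  {above(a), above(b), clear(b), clear(f), holds(a,f), holds(b,c), holds(c,d), holds(d,d), holds(f,c), ready(b)}
optimal plan length = 3; 3 ≤ 3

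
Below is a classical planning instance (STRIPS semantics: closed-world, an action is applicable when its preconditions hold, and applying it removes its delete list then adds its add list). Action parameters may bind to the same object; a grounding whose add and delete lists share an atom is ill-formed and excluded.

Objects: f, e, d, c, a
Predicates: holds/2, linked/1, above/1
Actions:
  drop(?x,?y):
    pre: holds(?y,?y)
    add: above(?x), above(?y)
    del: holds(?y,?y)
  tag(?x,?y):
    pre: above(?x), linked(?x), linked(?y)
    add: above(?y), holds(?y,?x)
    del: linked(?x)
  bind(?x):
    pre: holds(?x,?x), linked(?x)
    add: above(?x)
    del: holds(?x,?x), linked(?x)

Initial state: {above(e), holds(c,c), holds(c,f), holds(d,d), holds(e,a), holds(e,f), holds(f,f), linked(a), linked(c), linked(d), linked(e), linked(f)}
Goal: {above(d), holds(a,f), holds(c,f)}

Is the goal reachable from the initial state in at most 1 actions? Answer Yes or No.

1. drop(f,d)  →  {above(d), above(e), above(f), holds(c,c), holds(c,f), holds(e,a), holds(e,f), holds(f,f), linked(a), linked(c), linked(d), linked(e), linked(f)}
2. tag(f,a)  →  {above(a), above(d), above(e), above(f), holds(a,f), holds(c,c), holds(c,f), holds(e,a), holds(e,f), holds(f,f), linked(a), linked(c), linked(d), linked(e)}
optimal plan length = 2; 2 > 1

No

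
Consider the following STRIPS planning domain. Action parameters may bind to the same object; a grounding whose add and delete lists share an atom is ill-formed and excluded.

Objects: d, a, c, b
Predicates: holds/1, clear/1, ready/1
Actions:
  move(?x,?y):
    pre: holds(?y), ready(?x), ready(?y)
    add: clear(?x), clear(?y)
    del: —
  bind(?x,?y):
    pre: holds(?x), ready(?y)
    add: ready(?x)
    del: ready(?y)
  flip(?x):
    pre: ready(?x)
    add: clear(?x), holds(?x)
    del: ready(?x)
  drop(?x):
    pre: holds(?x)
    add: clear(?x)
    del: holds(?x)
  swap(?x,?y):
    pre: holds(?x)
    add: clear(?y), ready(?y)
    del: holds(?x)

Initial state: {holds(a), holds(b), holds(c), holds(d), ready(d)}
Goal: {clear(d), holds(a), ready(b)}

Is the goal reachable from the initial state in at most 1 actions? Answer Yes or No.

No

1. move(d,d)  →  {clear(d), holds(a), holds(b), holds(c), holds(d), ready(d)}
2. bind(b,d)  →  {clear(d), holds(a), holds(b), holds(c), holds(d), ready(b)}
optimal plan length = 2; 2 > 1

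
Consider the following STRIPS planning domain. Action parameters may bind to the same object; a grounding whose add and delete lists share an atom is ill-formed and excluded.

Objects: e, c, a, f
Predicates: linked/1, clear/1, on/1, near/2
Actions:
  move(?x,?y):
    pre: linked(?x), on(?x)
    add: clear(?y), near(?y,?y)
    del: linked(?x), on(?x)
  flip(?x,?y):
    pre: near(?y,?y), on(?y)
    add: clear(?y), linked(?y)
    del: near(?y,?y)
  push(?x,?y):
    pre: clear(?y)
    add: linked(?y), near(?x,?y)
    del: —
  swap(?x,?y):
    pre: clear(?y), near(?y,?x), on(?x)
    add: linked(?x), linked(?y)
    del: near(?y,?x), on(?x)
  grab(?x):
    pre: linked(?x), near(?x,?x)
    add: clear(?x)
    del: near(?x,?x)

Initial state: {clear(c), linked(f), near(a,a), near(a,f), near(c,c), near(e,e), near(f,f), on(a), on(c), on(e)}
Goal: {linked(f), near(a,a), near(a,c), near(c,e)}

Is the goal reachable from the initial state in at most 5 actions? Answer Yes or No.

1. flip(e,e)  →  {clear(c), clear(e), linked(e), linked(f), near(a,a), near(a,f), near(c,c), near(f,f), on(a), on(c), on(e)}
2. push(c,e)  →  {clear(c), clear(e), linked(e), linked(f), near(a,a), near(a,f), near(c,c), near(c,e), near(f,f), on(a), on(c), on(e)}
3. push(a,c)  →  {clear(c), clear(e), linked(c), linked(e), linked(f), near(a,a), near(a,c), near(a,f), near(c,c), near(c,e), near(f,f), on(a), on(c), on(e)}
optimal plan length = 3; 3 ≤ 5

Yes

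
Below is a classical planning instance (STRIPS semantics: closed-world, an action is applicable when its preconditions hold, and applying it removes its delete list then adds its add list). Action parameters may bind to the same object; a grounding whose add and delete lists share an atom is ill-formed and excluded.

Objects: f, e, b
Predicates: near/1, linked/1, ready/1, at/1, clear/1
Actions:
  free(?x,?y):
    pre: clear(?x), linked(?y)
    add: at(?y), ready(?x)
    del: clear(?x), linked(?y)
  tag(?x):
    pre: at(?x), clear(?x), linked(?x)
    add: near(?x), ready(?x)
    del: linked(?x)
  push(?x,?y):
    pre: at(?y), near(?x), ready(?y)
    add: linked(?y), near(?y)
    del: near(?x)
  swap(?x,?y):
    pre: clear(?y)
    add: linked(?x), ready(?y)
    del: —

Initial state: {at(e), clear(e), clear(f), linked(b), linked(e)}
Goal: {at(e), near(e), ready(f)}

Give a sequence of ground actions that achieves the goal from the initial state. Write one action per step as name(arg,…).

free(f,b); tag(e)

1. free(f,b)  →  {at(b), at(e), clear(e), linked(e), ready(f)}
2. tag(e)  →  {at(b), at(e), clear(e), near(e), ready(e), ready(f)}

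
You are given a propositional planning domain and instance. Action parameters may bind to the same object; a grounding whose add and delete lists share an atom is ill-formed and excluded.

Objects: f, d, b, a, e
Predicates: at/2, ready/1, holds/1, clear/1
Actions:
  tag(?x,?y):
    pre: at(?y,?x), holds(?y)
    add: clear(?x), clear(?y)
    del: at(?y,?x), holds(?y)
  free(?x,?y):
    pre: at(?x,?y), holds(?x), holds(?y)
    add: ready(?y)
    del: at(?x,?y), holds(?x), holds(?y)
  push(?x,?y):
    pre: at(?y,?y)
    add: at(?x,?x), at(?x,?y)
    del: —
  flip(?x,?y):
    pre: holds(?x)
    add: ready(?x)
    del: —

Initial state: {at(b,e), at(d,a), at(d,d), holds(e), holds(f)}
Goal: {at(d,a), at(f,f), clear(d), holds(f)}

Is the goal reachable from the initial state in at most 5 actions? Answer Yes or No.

Yes

1. push(f,d)  →  {at(b,e), at(d,a), at(d,d), at(f,d), at(f,f), holds(e), holds(f)}
2. push(e,d)  →  {at(b,e), at(d,a), at(d,d), at(e,d), at(e,e), at(f,d), at(f,f), holds(e), holds(f)}
3. tag(d,e)  →  {at(b,e), at(d,a), at(d,d), at(e,e), at(f,d), at(f,f), clear(d), clear(e), holds(f)}
optimal plan length = 3; 3 ≤ 5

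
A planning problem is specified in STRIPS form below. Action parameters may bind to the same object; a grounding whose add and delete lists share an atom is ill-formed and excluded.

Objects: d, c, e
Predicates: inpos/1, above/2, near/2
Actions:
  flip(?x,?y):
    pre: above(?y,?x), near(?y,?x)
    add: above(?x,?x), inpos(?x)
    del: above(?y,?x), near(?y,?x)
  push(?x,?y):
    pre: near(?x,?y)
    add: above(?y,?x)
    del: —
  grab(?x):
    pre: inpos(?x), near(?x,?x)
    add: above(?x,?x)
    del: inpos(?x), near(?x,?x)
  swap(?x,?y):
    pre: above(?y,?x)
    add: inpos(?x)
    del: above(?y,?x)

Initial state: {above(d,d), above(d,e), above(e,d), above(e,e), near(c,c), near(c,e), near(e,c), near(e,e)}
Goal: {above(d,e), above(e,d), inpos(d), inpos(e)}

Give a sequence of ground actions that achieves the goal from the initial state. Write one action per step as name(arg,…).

swap(d,d); swap(e,e)

1. swap(d,d)  →  {above(d,e), above(e,d), above(e,e), inpos(d), near(c,c), near(c,e), near(e,c), near(e,e)}
2. swap(e,e)  →  {above(d,e), above(e,d), inpos(d), inpos(e), near(c,c), near(c,e), near(e,c), near(e,e)}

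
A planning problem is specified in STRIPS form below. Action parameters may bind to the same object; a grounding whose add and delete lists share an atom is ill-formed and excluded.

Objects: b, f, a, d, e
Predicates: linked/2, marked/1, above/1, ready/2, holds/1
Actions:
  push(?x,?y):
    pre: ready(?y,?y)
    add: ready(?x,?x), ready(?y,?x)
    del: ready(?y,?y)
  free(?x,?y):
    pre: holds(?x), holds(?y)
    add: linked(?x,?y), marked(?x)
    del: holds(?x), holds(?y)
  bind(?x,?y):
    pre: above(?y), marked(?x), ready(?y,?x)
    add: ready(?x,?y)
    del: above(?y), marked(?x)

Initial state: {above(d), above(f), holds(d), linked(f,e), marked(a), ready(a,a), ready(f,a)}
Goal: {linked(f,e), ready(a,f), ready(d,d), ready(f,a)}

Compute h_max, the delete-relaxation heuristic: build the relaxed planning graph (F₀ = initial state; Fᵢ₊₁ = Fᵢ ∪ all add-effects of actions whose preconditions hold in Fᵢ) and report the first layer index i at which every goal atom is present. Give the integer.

1

F0 = init (7 atoms)
F1 = F0 ∪ {linked(d,d), marked(d), ready(a,b), ready(a,d), ready(a,e), ready(a,f), ready(b,b), ready(d,d), ready(e,e), ready(f,f)}  (17 atoms)
goal ⊆ F1  ⇒  h_max = 1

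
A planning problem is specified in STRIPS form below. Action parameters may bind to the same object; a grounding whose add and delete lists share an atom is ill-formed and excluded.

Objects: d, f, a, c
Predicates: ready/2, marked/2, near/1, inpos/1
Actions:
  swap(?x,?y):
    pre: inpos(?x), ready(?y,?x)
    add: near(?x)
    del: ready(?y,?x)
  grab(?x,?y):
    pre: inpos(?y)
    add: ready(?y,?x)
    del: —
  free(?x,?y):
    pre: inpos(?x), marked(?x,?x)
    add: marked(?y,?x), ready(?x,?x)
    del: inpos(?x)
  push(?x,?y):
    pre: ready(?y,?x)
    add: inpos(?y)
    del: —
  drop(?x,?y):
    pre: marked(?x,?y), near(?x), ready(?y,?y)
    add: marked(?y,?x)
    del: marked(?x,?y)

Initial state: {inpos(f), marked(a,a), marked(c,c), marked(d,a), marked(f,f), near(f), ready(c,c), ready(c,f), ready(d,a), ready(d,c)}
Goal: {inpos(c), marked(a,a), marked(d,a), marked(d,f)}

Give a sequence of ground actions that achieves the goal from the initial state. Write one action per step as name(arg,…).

free(f,d); push(f,c)

1. free(f,d)  →  {marked(a,a), marked(c,c), marked(d,a), marked(d,f), marked(f,f), near(f), ready(c,c), ready(c,f), ready(d,a), ready(d,c), ready(f,f)}
2. push(f,c)  →  {inpos(c), marked(a,a), marked(c,c), marked(d,a), marked(d,f), marked(f,f), near(f), ready(c,c), ready(c,f), ready(d,a), ready(d,c), ready(f,f)}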